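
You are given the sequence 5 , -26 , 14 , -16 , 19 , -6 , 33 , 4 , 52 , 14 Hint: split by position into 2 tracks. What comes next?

Split by position mod 2 into 2 tracks.
Subsequence A is 5, 14, 19, 33, 52, which is a Fibonacci-like recurrence a_n = a_{n-1} + a_{n-2}.
Subsequence B is -26, -16, -6, 4, 14, which is adding 10 each time.
Position 11 → subsequence A, term 6 = 85.

85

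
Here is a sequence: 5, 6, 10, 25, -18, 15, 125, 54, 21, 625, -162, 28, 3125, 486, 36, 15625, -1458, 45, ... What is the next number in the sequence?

Split by position mod 3: positions 1, 4, 7, … form one track, and each other residue class forms its own.
Track A = 5, 25, 125, 625, 3125, 15625: powers of 5.
Track B = 6, -18, 54, -162, 486, -1458: multiplying by -3 each time.
Track C = 10, 15, 21, 28, 36, 45: triangular numbers n(n+1)/2 for n = 4, 5, ….
Position 19 → track A, term 7 = 78125.

78125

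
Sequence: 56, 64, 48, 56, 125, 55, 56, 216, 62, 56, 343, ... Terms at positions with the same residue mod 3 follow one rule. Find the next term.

69

The terms cycle through 3 interleaved subsequences.
Track A: 56, 56, 56, 56 — constant 56.
Track B: 64, 125, 216, 343 — perfect cubes starting at 4³.
Track C: 48, 55, 62 — adding 7 each time.
Position 12 → track C, term 4 = 69.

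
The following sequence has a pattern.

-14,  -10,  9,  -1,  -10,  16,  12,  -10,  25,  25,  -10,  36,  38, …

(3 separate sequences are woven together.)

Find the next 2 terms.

The terms cycle through 3 interleaved subsequences.
Track A = -14, -1, 12, 25, 38: arithmetic, step +13.
Track B = -10, -10, -10, -10: constant -10.
Track C = 9, 16, 25, 36: the squares 3², 4², 5², ….
Term 14 comes from track B (its 5th entry): -10.
Position 15 → track C, term 5 = 49.

-10, 49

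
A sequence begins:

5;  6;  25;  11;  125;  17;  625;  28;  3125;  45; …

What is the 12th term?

73

Odd-indexed and even-indexed terms follow separate rules.
Subsequence A = 5, 25, 125, 625, 3125: successive powers of 5.
Subsequence B = 6, 11, 17, 28, 45: Fibonacci-style (each term is the sum of the two before it).
Term 12 comes from subsequence B (its 6th entry): 73.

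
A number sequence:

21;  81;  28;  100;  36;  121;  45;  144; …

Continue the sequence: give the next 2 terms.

55, 169

Split by position mod 2 into 2 tracks.
Track A is 21, 28, 36, 45, which is triangular numbers starting at T_6.
Track B is 81, 100, 121, 144, which is perfect squares starting at 9².
Position 9 → track A, term 5 = 55.
Position 10 falls in track B as its term 5, giving 169.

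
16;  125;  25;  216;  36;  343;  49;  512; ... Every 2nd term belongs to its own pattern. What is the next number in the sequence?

64

The terms cycle through 2 interleaved subsequences.
Subsequence A = 16, 25, 36, 49: consecutive squares n² from n = 4.
Subsequence B = 125, 216, 343, 512: perfect cubes starting at 5³.
Term 9 comes from subsequence A (its 5th entry): 64.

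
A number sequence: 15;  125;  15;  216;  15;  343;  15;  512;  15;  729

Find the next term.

Split by position mod 2 into 2 tracks.
Track A = 15, 15, 15, 15, 15: the constant sequence 15.
Track B = 125, 216, 343, 512, 729: the cubes 5³, 6³, 7³, ….
Position 11 falls in track A as its term 6, giving 15.

15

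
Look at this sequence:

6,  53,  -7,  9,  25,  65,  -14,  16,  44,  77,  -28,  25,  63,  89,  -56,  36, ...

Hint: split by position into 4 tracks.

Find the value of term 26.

125

Split by position mod 4 into 4 tracks.
Track A = 6, 25, 44, 63: arithmetic, step +19.
Track B = 53, 65, 77, 89: arithmetic, step +12.
Track C = -7, -14, -28, -56: multiplying by 2 each time.
Track D = 9, 16, 25, 36: the squares 3², 4², 5², ….
The 26th slot belongs to track B; its 7th term is 125.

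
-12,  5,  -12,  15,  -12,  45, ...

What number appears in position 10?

405

The terms cycle through 2 interleaved subsequences.
Stream A is -12, -12, -12, which is always -12.
Stream B is 5, 15, 45, which is multiplying by 3 each time.
Term 10 comes from stream B (its 5th entry): 405.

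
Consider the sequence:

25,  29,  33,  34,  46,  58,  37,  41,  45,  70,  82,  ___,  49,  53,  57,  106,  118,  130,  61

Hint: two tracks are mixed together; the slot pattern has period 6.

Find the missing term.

94

Reading positions in blocks of 6 reveals the pattern AAABBB — 2 tracks woven together.
Track A: 25, 29, 33, 37, 41, 45, 49, 53, 57, 61 (arithmetic with common difference +4).
Track B: 34, 46, 58, 70, 82, ?, 106, 118, 130 (arithmetic with common difference +12).
Track B's pattern makes the blank 94.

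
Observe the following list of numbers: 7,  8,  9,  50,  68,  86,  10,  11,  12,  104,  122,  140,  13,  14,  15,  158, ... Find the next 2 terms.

176, 194

Reading positions in blocks of 6 reveals the pattern AAABBB — 2 tracks woven together.
Track A = 7, 8, 9, 10, 11, 12, 13, 14, 15: linear: a_n = 6 + n.
Track B = 50, 68, 86, 104, 122, 140, 158: arithmetic with common difference +18.
The 17th slot belongs to track B; its 8th term is 176.
The 18th slot belongs to track B; its 9th term is 194.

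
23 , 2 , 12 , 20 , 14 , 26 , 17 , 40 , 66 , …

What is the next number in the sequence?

The slot pattern repeats as ABB (period 3), so there are 2 interleaved tracks.
Track A: 23, 20, 17 (arithmetic, step −3).
Track B: 2, 12, 14, 26, 40, 66 (Fibonacci-style (each term is the sum of the two before it)).
Term 10 comes from track A (its 4th entry): 14.

14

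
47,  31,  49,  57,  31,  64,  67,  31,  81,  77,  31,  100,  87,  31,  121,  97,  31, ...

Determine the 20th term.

31

Taking every 3rd term gives 3 separate tracks.
Track A: 47, 57, 67, 77, 87, 97 (arithmetic, step +10).
Track B: 31, 31, 31, 31, 31, 31 (constant 31).
Track C: 49, 64, 81, 100, 121 (the squares 7², 8², 9², …).
The 20th slot belongs to track B; its 7th term is 31.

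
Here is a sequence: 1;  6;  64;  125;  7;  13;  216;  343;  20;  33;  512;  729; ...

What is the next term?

The slot pattern repeats as AABB (period 4), so there are 2 interleaved tracks.
Track A = 1, 6, 7, 13, 20, 33: a Fibonacci-like recurrence a_n = a_{n-1} + a_{n-2}.
Track B = 64, 125, 216, 343, 512, 729: consecutive cubes n³ from n = 4.
Term 13 comes from track A (its 7th entry): 53.

53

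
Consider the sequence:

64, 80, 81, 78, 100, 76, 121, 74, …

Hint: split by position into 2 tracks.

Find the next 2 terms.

Positions 1, 3, 5, … form one subsequence and positions 2, 4, 6, … form another.
Track A: 64, 81, 100, 121. Perfect squares starting at 8².
Track B: 80, 78, 76, 74. Linear: a_n = 82 − 2·n.
Term 9 comes from track A (its 5th entry): 144.
Position 10 falls in track B as its term 5, giving 72.

144, 72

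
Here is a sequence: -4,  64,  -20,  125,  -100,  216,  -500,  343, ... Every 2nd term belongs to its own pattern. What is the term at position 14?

The terms cycle through 2 interleaved subsequences.
Track A: -4, -20, -100, -500 — multiplying by 5 each time.
Track B: 64, 125, 216, 343 — the cubes 4³, 5³, 6³, ….
Position 14 → track B, term 7 = 1000.

1000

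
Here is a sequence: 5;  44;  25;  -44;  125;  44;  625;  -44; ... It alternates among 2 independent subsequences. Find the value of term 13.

Taking every 2nd term gives 2 separate tracks.
Stream A: 5, 25, 125, 625 (successive powers of 5).
Stream B: 44, -44, 44, -44 (alternating ±44).
Position 13 → stream A, term 7 = 78125.

78125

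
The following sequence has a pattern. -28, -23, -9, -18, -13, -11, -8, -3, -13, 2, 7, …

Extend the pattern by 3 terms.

-15, 12, 17

Positions follow the repeating pattern AAB; grouping by letter gives 2 tracks.
Subsequence A: -28, -23, -18, -13, -8, -3, 2, 7. Adding 5 each time.
Subsequence B: -9, -11, -13. Arithmetic with common difference −2.
The 12th slot belongs to subsequence B; its 4th term is -15.
Position 13 → subsequence A, term 9 = 12.
Position 14 falls in subsequence A as its term 10, giving 17.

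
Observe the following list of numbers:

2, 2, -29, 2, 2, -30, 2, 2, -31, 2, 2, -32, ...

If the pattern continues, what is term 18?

-34

The slot pattern repeats as AAB (period 3), so there are 2 interleaved tracks.
Track A = 2, 2, 2, 2, 2, 2, 2, 2: always 2.
Track B = -29, -30, -31, -32: arithmetic with common difference −1.
Position 18 falls in track B as its term 6, giving -34.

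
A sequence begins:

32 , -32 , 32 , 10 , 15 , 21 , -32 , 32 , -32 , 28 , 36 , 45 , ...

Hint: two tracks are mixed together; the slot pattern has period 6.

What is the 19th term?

Positions follow the repeating pattern AAABBB; grouping by letter gives 2 tracks.
Subsequence A = 32, -32, 32, -32, 32, -32: oscillating between 32 and -32.
Subsequence B = 10, 15, 21, 28, 36, 45: triangular numbers starting at T_4.
The 19th slot belongs to subsequence A; its 10th term is -32.

-32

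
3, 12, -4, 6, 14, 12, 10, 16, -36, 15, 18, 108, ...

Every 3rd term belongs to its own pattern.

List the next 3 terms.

Split by position mod 3: positions 1, 4, 7, … form one track, and each other residue class forms its own.
Track A: 3, 6, 10, 15. The triangular numbers T_2, T_3, ….
Track B: 12, 14, 16, 18. Adding 2 each time.
Track C: -4, 12, -36, 108. Geometric with ratio -3.
The 13th slot belongs to track A; its 5th term is 21.
Term 14 comes from track B (its 5th entry): 20.
Term 15 comes from track C (its 5th entry): -324.

21, 20, -324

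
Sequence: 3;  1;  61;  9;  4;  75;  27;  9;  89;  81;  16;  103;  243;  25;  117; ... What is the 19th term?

Taking every 3rd term gives 3 separate tracks.
Stream A = 3, 9, 27, 81, 243: powers 3^1, 3^2, 3^3, ….
Stream B = 1, 4, 9, 16, 25: perfect squares starting at 1².
Stream C = 61, 75, 89, 103, 117: arithmetic with common difference +14.
The 19th slot belongs to stream A; its 7th term is 2187.

2187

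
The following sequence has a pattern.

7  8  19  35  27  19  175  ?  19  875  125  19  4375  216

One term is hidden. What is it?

Split by position mod 3 into 3 tracks.
Track A: 7, 35, 175, 875, 4375 (multiplying by 5 each time).
Track B: 8, 27, ?, 125, 216 (the cubes 2³, 3³, 4³, …).
Track C: 19, 19, 19, 19 (constant 19).
Filling track B at index 3 by its rule yields 64.

64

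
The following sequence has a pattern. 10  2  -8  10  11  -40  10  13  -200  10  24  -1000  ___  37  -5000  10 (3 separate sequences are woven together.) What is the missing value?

The terms cycle through 3 interleaved subsequences.
Track A: 10, 10, 10, 10, ?, 10. Constant 10.
Track B: 2, 11, 13, 24, 37. A Fibonacci-like recurrence a_n = a_{n-1} + a_{n-2}.
Track C: -8, -40, -200, -1000, -5000. A geometric progression (common ratio 5).
Filling track A at index 5 by its rule yields 10.

10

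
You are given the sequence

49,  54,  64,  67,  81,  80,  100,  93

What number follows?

121

Positions 1, 3, 5, … form one subsequence and positions 2, 4, 6, … form another.
Track A = 49, 64, 81, 100: consecutive squares n² from n = 7.
Track B = 54, 67, 80, 93: arithmetic, step +13.
Position 9 → track A, term 5 = 121.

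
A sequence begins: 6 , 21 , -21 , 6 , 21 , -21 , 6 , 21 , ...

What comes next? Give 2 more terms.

-21, 6

The slot pattern repeats as ABB (period 3), so there are 2 interleaved tracks.
Track A = 6, 6, 6: always 6.
Track B = 21, -21, 21, -21, 21: the oscillation 21·(−1)^(n+1).
The 9th slot belongs to track B; its 6th term is -21.
The 10th slot belongs to track A; its 4th term is 6.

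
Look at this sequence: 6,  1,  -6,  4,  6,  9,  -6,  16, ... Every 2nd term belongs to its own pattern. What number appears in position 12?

Positions 1, 3, 5, … form one subsequence and positions 2, 4, 6, … form another.
Subsequence A: 6, -6, 6, -6 (the oscillation 6·(−1)^(n+1)).
Subsequence B: 1, 4, 9, 16 (consecutive squares n² from n = 1).
The 12th slot belongs to subsequence B; its 6th term is 36.

36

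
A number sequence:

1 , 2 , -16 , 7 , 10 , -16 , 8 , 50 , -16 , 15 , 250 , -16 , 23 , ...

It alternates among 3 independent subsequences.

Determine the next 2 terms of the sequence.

1250, -16

Split by position mod 3 into 3 tracks.
Subsequence A: 1, 7, 8, 15, 23 — a Fibonacci-like recurrence a_n = a_{n-1} + a_{n-2}.
Subsequence B: 2, 10, 50, 250 — a geometric progression (common ratio 5).
Subsequence C: -16, -16, -16, -16 — constant -16.
Position 14 → subsequence B, term 5 = 1250.
The 15th slot belongs to subsequence C; its 5th term is -16.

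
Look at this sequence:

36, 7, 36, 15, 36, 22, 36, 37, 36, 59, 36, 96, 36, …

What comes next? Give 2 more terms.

Split by position mod 2 into 2 tracks.
Track A = 36, 36, 36, 36, 36, 36, 36: the constant sequence 36.
Track B = 7, 15, 22, 37, 59, 96: a Fibonacci-like recurrence a_n = a_{n-1} + a_{n-2}.
The 14th slot belongs to track B; its 7th term is 155.
Position 15 → track A, term 8 = 36.

155, 36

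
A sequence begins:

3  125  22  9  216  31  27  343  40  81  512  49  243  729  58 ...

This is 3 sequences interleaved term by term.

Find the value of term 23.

Taking every 3rd term gives 3 separate tracks.
Subsequence A: 3, 9, 27, 81, 243 (powers 3^1, 3^2, 3^3, …).
Subsequence B: 125, 216, 343, 512, 729 (consecutive cubes n³ from n = 5).
Subsequence C: 22, 31, 40, 49, 58 (arithmetic with common difference +9).
Position 23 falls in subsequence B as its term 8, giving 1728.

1728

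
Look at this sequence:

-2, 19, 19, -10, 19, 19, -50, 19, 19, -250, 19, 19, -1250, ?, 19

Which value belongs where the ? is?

Reading positions in blocks of 3 reveals the pattern ABB — 2 tracks woven together.
Stream A is -2, -10, -50, -250, -1250, which is geometric, ×5 each step.
Stream B is 19, 19, 19, 19, 19, 19, 19, 19, ?, 19, which is always 19.
So the missing entry in stream B is 19.

19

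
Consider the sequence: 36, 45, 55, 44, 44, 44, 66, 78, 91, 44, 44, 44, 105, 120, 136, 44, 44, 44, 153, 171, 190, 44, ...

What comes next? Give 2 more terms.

44, 44

Positions follow the repeating pattern AAABBB; grouping by letter gives 2 tracks.
Track A = 36, 45, 55, 66, 78, 91, 105, 120, 136, 153, 171, 190: triangular numbers n(n+1)/2 for n = 8, 9, ….
Track B = 44, 44, 44, 44, 44, 44, 44, 44, 44, 44: the constant sequence 44.
Position 23 → track B, term 11 = 44.
Term 24 comes from track B (its 12th entry): 44.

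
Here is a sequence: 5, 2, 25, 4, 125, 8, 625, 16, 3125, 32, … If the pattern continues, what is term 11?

Split by position mod 2 into 2 tracks.
Track A: 5, 25, 125, 625, 3125. Successive powers of 5.
Track B: 2, 4, 8, 16, 32. A geometric progression (common ratio 2).
Term 11 comes from track A (its 6th entry): 15625.

15625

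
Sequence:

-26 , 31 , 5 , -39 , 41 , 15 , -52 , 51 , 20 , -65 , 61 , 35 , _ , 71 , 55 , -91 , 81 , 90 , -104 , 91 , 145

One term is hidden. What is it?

Split by position mod 3: positions 1, 4, 7, … form one track, and each other residue class forms its own.
Subsequence A: -26, -39, -52, -65, ?, -91, -104 — linear: a_n = -13 − 13·n.
Subsequence B: 31, 41, 51, 61, 71, 81, 91 — adding 10 each time.
Subsequence C: 5, 15, 20, 35, 55, 90, 145 — each term equals the sum of the previous two.
Subsequence A's pattern makes the blank -78.

-78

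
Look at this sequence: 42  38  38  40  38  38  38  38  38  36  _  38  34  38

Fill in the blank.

Reading positions in blocks of 3 reveals the pattern ABB — 2 tracks woven together.
Track A: 42, 40, 38, 36, 34 — linear: a_n = 44 − 2·n.
Track B: 38, 38, 38, 38, 38, 38, ?, 38, 38 — constant 38.
The gap is track B's term 7; the rule gives 38.

38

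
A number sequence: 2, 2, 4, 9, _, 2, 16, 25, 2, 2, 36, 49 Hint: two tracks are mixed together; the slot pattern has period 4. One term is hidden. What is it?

2

The slot pattern repeats as AABB (period 4), so there are 2 interleaved tracks.
Track A = 2, 2, ?, 2, 2, 2: the constant sequence 2.
Track B = 4, 9, 16, 25, 36, 49: perfect squares starting at 2².
So the missing entry in track A is 2.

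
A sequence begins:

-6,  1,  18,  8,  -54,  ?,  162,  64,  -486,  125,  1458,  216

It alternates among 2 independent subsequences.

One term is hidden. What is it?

27

The terms cycle through 2 interleaved subsequences.
Track A: -6, 18, -54, 162, -486, 1458 (multiplying by -3 each time).
Track B: 1, 8, ?, 64, 125, 216 (the cubes 1³, 2³, 3³, …).
Filling track B at index 3 by its rule yields 27.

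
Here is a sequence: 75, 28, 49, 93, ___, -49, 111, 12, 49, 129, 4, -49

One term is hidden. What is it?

Taking every 3rd term gives 3 separate tracks.
Stream A: 75, 93, 111, 129 — linear: a_n = 57 + 18·n.
Stream B: 28, ?, 12, 4 — subtracting 8 each time.
Stream C: 49, -49, 49, -49 — alternating ±49.
Stream B's pattern makes the blank 20.

20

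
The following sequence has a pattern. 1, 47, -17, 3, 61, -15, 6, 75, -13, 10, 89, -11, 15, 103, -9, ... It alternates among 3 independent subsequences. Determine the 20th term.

Split by position mod 3: positions 1, 4, 7, … form one track, and each other residue class forms its own.
Stream A: 1, 3, 6, 10, 15 — triangular numbers n(n+1)/2 for n = 1, 2, ….
Stream B: 47, 61, 75, 89, 103 — arithmetic, step +14.
Stream C: -17, -15, -13, -11, -9 — arithmetic with common difference +2.
The 20th slot belongs to stream B; its 7th term is 131.

131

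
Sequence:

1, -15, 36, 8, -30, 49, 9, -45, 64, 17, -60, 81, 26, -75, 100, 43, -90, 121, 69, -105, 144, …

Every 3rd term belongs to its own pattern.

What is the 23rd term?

Split by position mod 3: positions 1, 4, 7, … form one track, and each other residue class forms its own.
Stream A = 1, 8, 9, 17, 26, 43, 69: Fibonacci-style (each term is the sum of the two before it).
Stream B = -15, -30, -45, -60, -75, -90, -105: arithmetic with common difference −15.
Stream C = 36, 49, 64, 81, 100, 121, 144: consecutive squares n² from n = 6.
Position 23 → stream B, term 8 = -120.

-120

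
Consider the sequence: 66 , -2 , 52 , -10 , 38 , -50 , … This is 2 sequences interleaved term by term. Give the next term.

24

Odd-indexed and even-indexed terms follow separate rules.
Track A: 66, 52, 38 (arithmetic, step −14).
Track B: -2, -10, -50 (geometric, ×5 each step).
Position 7 → track A, term 4 = 24.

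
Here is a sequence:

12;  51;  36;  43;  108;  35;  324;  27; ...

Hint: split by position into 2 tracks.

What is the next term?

The terms cycle through 2 interleaved subsequences.
Stream A = 12, 36, 108, 324: multiplying by 3 each time.
Stream B = 51, 43, 35, 27: subtracting 8 each time.
The 9th slot belongs to stream A; its 5th term is 972.

972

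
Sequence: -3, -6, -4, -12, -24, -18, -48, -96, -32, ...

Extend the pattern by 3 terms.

Reading positions in blocks of 3 reveals the pattern AAB — 2 tracks woven together.
Stream A: -3, -6, -12, -24, -48, -96 — geometric with ratio 2.
Stream B: -4, -18, -32 — subtracting 14 each time.
Position 10 falls in stream A as its term 7, giving -192.
Term 11 comes from stream A (its 8th entry): -384.
Position 12 falls in stream B as its term 4, giving -46.

-192, -384, -46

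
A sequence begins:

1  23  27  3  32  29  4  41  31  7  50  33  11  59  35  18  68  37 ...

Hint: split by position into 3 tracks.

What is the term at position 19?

29

Taking every 3rd term gives 3 separate tracks.
Track A: 1, 3, 4, 7, 11, 18. A Fibonacci-like recurrence a_n = a_{n-1} + a_{n-2}.
Track B: 23, 32, 41, 50, 59, 68. Arithmetic with common difference +9.
Track C: 27, 29, 31, 33, 35, 37. Arithmetic with common difference +2.
Term 19 comes from track A (its 7th entry): 29.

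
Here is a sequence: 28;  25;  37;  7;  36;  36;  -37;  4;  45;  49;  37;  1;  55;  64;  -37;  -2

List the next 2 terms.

66, 81

Split by position mod 4 into 4 tracks.
Track A = 28, 36, 45, 55: triangular numbers n(n+1)/2 for n = 7, 8, ….
Track B = 25, 36, 49, 64: perfect squares starting at 5².
Track C = 37, -37, 37, -37: the oscillation 37·(−1)^(n+1).
Track D = 7, 4, 1, -2: arithmetic, step −3.
Position 17 falls in track A as its term 5, giving 66.
Position 18 falls in track B as its term 5, giving 81.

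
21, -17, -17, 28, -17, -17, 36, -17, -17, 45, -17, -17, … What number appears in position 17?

-17

The slot pattern repeats as ABB (period 3), so there are 2 interleaved tracks.
Track A is 21, 28, 36, 45, which is triangular numbers n(n+1)/2 for n = 6, 7, ….
Track B is -17, -17, -17, -17, -17, -17, -17, -17, which is the constant sequence -17.
The 17th slot belongs to track B; its 11th term is -17.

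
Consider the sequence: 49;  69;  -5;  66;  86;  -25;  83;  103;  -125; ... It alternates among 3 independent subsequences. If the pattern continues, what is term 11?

120

Split by position mod 3: positions 1, 4, 7, … form one track, and each other residue class forms its own.
Stream A: 49, 66, 83 — arithmetic, step +17.
Stream B: 69, 86, 103 — arithmetic with common difference +17.
Stream C: -5, -25, -125 — a geometric progression (common ratio 5).
Position 11 falls in stream B as its term 4, giving 120.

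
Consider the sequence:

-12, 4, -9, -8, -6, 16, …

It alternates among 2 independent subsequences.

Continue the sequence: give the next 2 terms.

The terms cycle through 2 interleaved subsequences.
Subsequence A = -12, -9, -6: arithmetic, step +3.
Subsequence B = 4, -8, 16: a geometric progression (common ratio -2).
The 7th slot belongs to subsequence A; its 4th term is -3.
Position 8 falls in subsequence B as its term 4, giving -32.

-3, -32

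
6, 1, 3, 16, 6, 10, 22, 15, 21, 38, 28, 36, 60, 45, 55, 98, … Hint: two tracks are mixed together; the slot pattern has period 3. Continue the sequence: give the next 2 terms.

The slot pattern repeats as ABB (period 3), so there are 2 interleaved tracks.
Track A: 6, 16, 22, 38, 60, 98 (Fibonacci-style (each term is the sum of the two before it)).
Track B: 1, 3, 6, 10, 15, 21, 28, 36, 45, 55 (the triangular numbers T_1, T_2, …).
Position 17 → track B, term 11 = 66.
The 18th slot belongs to track B; its 12th term is 78.

66, 78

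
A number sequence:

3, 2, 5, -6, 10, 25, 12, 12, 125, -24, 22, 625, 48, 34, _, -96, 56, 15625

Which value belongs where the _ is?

Read the sequence 3 terms at a time; column i is its own pattern.
Stream A is 3, -6, 12, -24, 48, -96, which is geometric, ×-2 each step.
Stream B is 2, 10, 12, 22, 34, 56, which is each term equals the sum of the previous two.
Stream C is 5, 25, 125, 625, ?, 15625, which is successive powers of 5.
Filling stream C at index 5 by its rule yields 3125.

3125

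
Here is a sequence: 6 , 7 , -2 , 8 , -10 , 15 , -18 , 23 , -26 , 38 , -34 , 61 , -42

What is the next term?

99

Odd-indexed and even-indexed terms follow separate rules.
Track A: 6, -2, -10, -18, -26, -34, -42 (linear: a_n = 14 − 8·n).
Track B: 7, 8, 15, 23, 38, 61 (Fibonacci-style (each term is the sum of the two before it)).
The 14th slot belongs to track B; its 7th term is 99.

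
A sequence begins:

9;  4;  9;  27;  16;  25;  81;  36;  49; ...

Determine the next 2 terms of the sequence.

243, 64

Positions follow the repeating pattern ABB; grouping by letter gives 2 tracks.
Track A: 9, 27, 81. Powers 3^2, 3^3, 3^4, ….
Track B: 4, 9, 16, 25, 36, 49. Consecutive squares n² from n = 2.
Term 10 comes from track A (its 4th entry): 243.
Position 11 falls in track B as its term 7, giving 64.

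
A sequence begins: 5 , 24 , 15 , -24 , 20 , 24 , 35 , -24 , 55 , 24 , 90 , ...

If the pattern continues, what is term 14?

The terms cycle through 2 interleaved subsequences.
Track A = 5, 15, 20, 35, 55, 90: a Fibonacci-like recurrence a_n = a_{n-1} + a_{n-2}.
Track B = 24, -24, 24, -24, 24: alternating ±24.
Position 14 falls in track B as its term 7, giving 24.

24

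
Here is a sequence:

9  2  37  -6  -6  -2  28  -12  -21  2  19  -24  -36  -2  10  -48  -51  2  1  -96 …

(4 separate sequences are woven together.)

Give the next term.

Read the sequence 4 terms at a time; column i is its own pattern.
Subsequence A is 9, -6, -21, -36, -51, which is arithmetic, step −15.
Subsequence B is 2, -2, 2, -2, 2, which is alternating ±2.
Subsequence C is 37, 28, 19, 10, 1, which is subtracting 9 each time.
Subsequence D is -6, -12, -24, -48, -96, which is multiplying by 2 each time.
The 21st slot belongs to subsequence A; its 6th term is -66.

-66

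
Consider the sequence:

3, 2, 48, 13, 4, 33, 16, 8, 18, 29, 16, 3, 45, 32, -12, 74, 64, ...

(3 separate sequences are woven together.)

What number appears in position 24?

-57

Read the sequence 3 terms at a time; column i is its own pattern.
Subsequence A: 3, 13, 16, 29, 45, 74 (a Fibonacci-like recurrence a_n = a_{n-1} + a_{n-2}).
Subsequence B: 2, 4, 8, 16, 32, 64 (geometric, ×2 each step).
Subsequence C: 48, 33, 18, 3, -12 (linear: a_n = 63 − 15·n).
Position 24 falls in subsequence C as its term 8, giving -57.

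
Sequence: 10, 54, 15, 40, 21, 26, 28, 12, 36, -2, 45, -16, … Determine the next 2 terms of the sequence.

Odd-indexed and even-indexed terms follow separate rules.
Track A = 10, 15, 21, 28, 36, 45: triangular numbers starting at T_4.
Track B = 54, 40, 26, 12, -2, -16: subtracting 14 each time.
Term 13 comes from track A (its 7th entry): 55.
Position 14 falls in track B as its term 7, giving -30.

55, -30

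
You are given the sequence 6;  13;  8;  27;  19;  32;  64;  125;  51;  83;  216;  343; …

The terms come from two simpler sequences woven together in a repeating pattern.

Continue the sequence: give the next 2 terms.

Reading positions in blocks of 4 reveals the pattern AABB — 2 tracks woven together.
Track A: 6, 13, 19, 32, 51, 83 (each term equals the sum of the previous two).
Track B: 8, 27, 64, 125, 216, 343 (the cubes 2³, 3³, 4³, …).
Position 13 falls in track A as its term 7, giving 134.
Term 14 comes from track A (its 8th entry): 217.

134, 217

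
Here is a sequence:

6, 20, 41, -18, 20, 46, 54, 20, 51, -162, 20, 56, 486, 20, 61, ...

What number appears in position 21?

71

Split by position mod 3 into 3 tracks.
Stream A is 6, -18, 54, -162, 486, which is multiplying by -3 each time.
Stream B is 20, 20, 20, 20, 20, which is always 20.
Stream C is 41, 46, 51, 56, 61, which is adding 5 each time.
The 21st slot belongs to stream C; its 7th term is 71.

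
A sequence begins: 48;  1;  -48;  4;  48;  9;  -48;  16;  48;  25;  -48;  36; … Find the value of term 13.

The terms cycle through 2 interleaved subsequences.
Subsequence A = 48, -48, 48, -48, 48, -48: alternating ±48.
Subsequence B = 1, 4, 9, 16, 25, 36: consecutive squares n² from n = 1.
The 13th slot belongs to subsequence A; its 7th term is 48.

48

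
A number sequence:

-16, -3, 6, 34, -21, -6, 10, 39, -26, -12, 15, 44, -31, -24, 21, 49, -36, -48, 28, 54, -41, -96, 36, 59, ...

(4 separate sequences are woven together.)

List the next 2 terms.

The terms cycle through 4 interleaved subsequences.
Stream A: -16, -21, -26, -31, -36, -41 (subtracting 5 each time).
Stream B: -3, -6, -12, -24, -48, -96 (multiplying by 2 each time).
Stream C: 6, 10, 15, 21, 28, 36 (triangular numbers starting at T_3).
Stream D: 34, 39, 44, 49, 54, 59 (arithmetic, step +5).
Term 25 comes from stream A (its 7th entry): -46.
Position 26 → stream B, term 7 = -192.

-46, -192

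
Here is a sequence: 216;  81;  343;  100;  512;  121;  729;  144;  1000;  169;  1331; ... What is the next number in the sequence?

196

The terms cycle through 2 interleaved subsequences.
Track A: 216, 343, 512, 729, 1000, 1331 — consecutive cubes n³ from n = 6.
Track B: 81, 100, 121, 144, 169 — perfect squares starting at 9².
The 12th slot belongs to track B; its 6th term is 196.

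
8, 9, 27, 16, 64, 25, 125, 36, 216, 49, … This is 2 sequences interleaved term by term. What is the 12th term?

Odd-indexed and even-indexed terms follow separate rules.
Track A = 8, 27, 64, 125, 216: perfect cubes starting at 2³.
Track B = 9, 16, 25, 36, 49: consecutive squares n² from n = 3.
Position 12 falls in track B as its term 6, giving 64.

64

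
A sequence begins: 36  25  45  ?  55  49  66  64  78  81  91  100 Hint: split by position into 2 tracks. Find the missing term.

Odd-indexed and even-indexed terms follow separate rules.
Track A = 36, 45, 55, 66, 78, 91: triangular numbers n(n+1)/2 for n = 8, 9, ….
Track B = 25, ?, 49, 64, 81, 100: the squares 5², 6², 7², ….
Track B's pattern makes the blank 36.

36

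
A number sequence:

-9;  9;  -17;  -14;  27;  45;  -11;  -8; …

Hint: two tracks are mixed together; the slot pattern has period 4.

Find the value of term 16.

Reading positions in blocks of 4 reveals the pattern AABB — 2 tracks woven together.
Track A: -9, 9, 27, 45. Linear: a_n = -27 + 18·n.
Track B: -17, -14, -11, -8. Adding 3 each time.
Term 16 comes from track B (its 8th entry): 4.

4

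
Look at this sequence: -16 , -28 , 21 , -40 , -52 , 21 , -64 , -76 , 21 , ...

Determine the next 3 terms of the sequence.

-88, -100, 21

The slot pattern repeats as AAB (period 3), so there are 2 interleaved tracks.
Track A: -16, -28, -40, -52, -64, -76. Arithmetic, step −12.
Track B: 21, 21, 21. Constant 21.
The 10th slot belongs to track A; its 7th term is -88.
The 11th slot belongs to track A; its 8th term is -100.
The 12th slot belongs to track B; its 4th term is 21.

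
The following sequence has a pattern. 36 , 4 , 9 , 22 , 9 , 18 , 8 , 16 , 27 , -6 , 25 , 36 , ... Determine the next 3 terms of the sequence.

-20, 36, 45

The terms cycle through 3 interleaved subsequences.
Track A = 36, 22, 8, -6: subtracting 14 each time.
Track B = 4, 9, 16, 25: the squares 2², 3², 4², ….
Track C = 9, 18, 27, 36: adding 9 each time.
Position 13 falls in track A as its term 5, giving -20.
Position 14 falls in track B as its term 5, giving 36.
Position 15 falls in track C as its term 5, giving 45.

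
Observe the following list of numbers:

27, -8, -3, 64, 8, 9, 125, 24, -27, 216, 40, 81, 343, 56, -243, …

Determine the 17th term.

The terms cycle through 3 interleaved subsequences.
Track A: 27, 64, 125, 216, 343 — perfect cubes starting at 3³.
Track B: -8, 8, 24, 40, 56 — adding 16 each time.
Track C: -3, 9, -27, 81, -243 — a geometric progression (common ratio -3).
The 17th slot belongs to track B; its 6th term is 72.

72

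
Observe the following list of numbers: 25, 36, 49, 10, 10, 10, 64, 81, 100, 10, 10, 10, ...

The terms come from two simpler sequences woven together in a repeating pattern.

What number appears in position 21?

256

Positions follow the repeating pattern AAABBB; grouping by letter gives 2 tracks.
Track A: 25, 36, 49, 64, 81, 100 (consecutive squares n² from n = 5).
Track B: 10, 10, 10, 10, 10, 10 (constant 10).
Position 21 falls in track A as its term 12, giving 256.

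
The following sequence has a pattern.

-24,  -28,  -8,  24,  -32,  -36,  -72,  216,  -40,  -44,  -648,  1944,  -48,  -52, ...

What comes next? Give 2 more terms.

-5832, 17496

Reading positions in blocks of 4 reveals the pattern AABB — 2 tracks woven together.
Stream A: -24, -28, -32, -36, -40, -44, -48, -52 — arithmetic with common difference −4.
Stream B: -8, 24, -72, 216, -648, 1944 — a geometric progression (common ratio -3).
Term 15 comes from stream B (its 7th entry): -5832.
Position 16 → stream B, term 8 = 17496.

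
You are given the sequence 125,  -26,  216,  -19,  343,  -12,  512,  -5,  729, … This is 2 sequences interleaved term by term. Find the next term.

2

Positions 1, 3, 5, … form one subsequence and positions 2, 4, 6, … form another.
Track A = 125, 216, 343, 512, 729: the cubes 5³, 6³, 7³, ….
Track B = -26, -19, -12, -5: arithmetic with common difference +7.
Position 10 falls in track B as its term 5, giving 2.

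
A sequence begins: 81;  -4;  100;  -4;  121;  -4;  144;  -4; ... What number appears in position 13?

225

Taking every 2nd term gives 2 separate tracks.
Subsequence A is 81, 100, 121, 144, which is the squares 9², 10², 11², ….
Subsequence B is -4, -4, -4, -4, which is always -4.
Position 13 → subsequence A, term 7 = 225.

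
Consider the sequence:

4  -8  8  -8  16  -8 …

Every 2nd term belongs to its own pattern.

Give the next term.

Odd-indexed and even-indexed terms follow separate rules.
Track A: 4, 8, 16 (geometric with ratio 2).
Track B: -8, -8, -8 (always -8).
The 7th slot belongs to track A; its 4th term is 32.

32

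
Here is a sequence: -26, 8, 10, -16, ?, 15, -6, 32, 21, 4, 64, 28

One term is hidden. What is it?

The terms cycle through 3 interleaved subsequences.
Stream A = -26, -16, -6, 4: arithmetic, step +10.
Stream B = 8, ?, 32, 64: geometric with ratio 2.
Stream C = 10, 15, 21, 28: triangular numbers n(n+1)/2 for n = 4, 5, ….
The gap is stream B's term 2; the rule gives 16.

16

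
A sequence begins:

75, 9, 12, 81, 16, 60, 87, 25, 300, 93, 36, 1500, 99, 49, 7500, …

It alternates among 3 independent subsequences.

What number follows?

105

Read the sequence 3 terms at a time; column i is its own pattern.
Stream A: 75, 81, 87, 93, 99. Linear: a_n = 69 + 6·n.
Stream B: 9, 16, 25, 36, 49. Perfect squares starting at 3².
Stream C: 12, 60, 300, 1500, 7500. Geometric with ratio 5.
Term 16 comes from stream A (its 6th entry): 105.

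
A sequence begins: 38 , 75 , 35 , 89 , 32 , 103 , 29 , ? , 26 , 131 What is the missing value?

The terms cycle through 2 interleaved subsequences.
Subsequence A is 38, 35, 32, 29, 26, which is arithmetic, step −3.
Subsequence B is 75, 89, 103, ?, 131, which is linear: a_n = 61 + 14·n.
So the missing entry in subsequence B is 117.

117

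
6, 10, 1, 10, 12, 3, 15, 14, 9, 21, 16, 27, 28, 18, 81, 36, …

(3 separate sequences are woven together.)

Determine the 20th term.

Split by position mod 3 into 3 tracks.
Stream A = 6, 10, 15, 21, 28, 36: the triangular numbers T_3, T_4, ….
Stream B = 10, 12, 14, 16, 18: arithmetic with common difference +2.
Stream C = 1, 3, 9, 27, 81: successive powers of 3.
Position 20 falls in stream B as its term 7, giving 22.

22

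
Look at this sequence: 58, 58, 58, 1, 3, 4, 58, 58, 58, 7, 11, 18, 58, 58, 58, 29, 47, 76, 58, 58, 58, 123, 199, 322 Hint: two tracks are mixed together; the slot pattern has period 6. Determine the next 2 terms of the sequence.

Reading positions in blocks of 6 reveals the pattern AAABBB — 2 tracks woven together.
Subsequence A: 58, 58, 58, 58, 58, 58, 58, 58, 58, 58, 58, 58 — constant 58.
Subsequence B: 1, 3, 4, 7, 11, 18, 29, 47, 76, 123, 199, 322 — a Fibonacci-like recurrence a_n = a_{n-1} + a_{n-2}.
Position 25 falls in subsequence A as its term 13, giving 58.
Term 26 comes from subsequence A (its 14th entry): 58.

58, 58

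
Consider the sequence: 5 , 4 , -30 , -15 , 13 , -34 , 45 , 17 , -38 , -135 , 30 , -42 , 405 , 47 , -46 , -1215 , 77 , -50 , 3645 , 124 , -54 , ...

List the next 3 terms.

-10935, 201, -58

Taking every 3rd term gives 3 separate tracks.
Stream A is 5, -15, 45, -135, 405, -1215, 3645, which is geometric with ratio -3.
Stream B is 4, 13, 17, 30, 47, 77, 124, which is each term equals the sum of the previous two.
Stream C is -30, -34, -38, -42, -46, -50, -54, which is arithmetic with common difference −4.
Position 22 → stream A, term 8 = -10935.
Position 23 falls in stream B as its term 8, giving 201.
Position 24 falls in stream C as its term 8, giving -58.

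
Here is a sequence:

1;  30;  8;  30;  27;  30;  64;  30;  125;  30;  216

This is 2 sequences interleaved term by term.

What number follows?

Positions 1, 3, 5, … form one subsequence and positions 2, 4, 6, … form another.
Track A: 1, 8, 27, 64, 125, 216 (perfect cubes starting at 1³).
Track B: 30, 30, 30, 30, 30 (constant 30).
Term 12 comes from track B (its 6th entry): 30.

30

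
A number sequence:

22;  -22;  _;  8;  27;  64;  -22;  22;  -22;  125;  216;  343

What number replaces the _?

Positions follow the repeating pattern AAABBB; grouping by letter gives 2 tracks.
Stream A: 22, -22, ?, -22, 22, -22. The oscillation 22·(−1)^(n+1).
Stream B: 8, 27, 64, 125, 216, 343. Consecutive cubes n³ from n = 2.
Stream A's pattern makes the blank 22.

22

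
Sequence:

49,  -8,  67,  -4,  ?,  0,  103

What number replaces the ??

85

The terms cycle through 2 interleaved subsequences.
Stream A: 49, 67, ?, 103 — linear: a_n = 31 + 18·n.
Stream B: -8, -4, 0 — arithmetic with common difference +4.
The gap is stream A's term 3; the rule gives 85.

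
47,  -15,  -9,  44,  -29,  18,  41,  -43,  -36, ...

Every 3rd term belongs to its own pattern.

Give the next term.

Split by position mod 3: positions 1, 4, 7, … form one track, and each other residue class forms its own.
Stream A: 47, 44, 41 — linear: a_n = 50 − 3·n.
Stream B: -15, -29, -43 — arithmetic with common difference −14.
Stream C: -9, 18, -36 — geometric, ×-2 each step.
The 10th slot belongs to stream A; its 4th term is 38.

38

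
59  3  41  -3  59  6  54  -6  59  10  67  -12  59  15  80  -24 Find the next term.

The terms cycle through 4 interleaved subsequences.
Subsequence A: 59, 59, 59, 59. Constant 59.
Subsequence B: 3, 6, 10, 15. Triangular numbers n(n+1)/2 for n = 2, 3, ….
Subsequence C: 41, 54, 67, 80. Arithmetic, step +13.
Subsequence D: -3, -6, -12, -24. Geometric with ratio 2.
Term 17 comes from subsequence A (its 5th entry): 59.

59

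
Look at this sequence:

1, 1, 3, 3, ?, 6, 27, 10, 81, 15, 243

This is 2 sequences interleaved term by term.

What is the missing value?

Positions 1, 3, 5, … form one subsequence and positions 2, 4, 6, … form another.
Track A: 1, 3, ?, 27, 81, 243 (geometric with ratio 3).
Track B: 1, 3, 6, 10, 15 (triangular numbers n(n+1)/2 for n = 1, 2, …).
The gap is track A's term 3; the rule gives 9.

9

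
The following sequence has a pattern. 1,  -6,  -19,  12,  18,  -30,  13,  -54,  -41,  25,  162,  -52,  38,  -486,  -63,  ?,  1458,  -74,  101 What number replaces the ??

63

Read the sequence 3 terms at a time; column i is its own pattern.
Track A: 1, 12, 13, 25, 38, ?, 101. Fibonacci-style (each term is the sum of the two before it).
Track B: -6, 18, -54, 162, -486, 1458. Geometric, ×-3 each step.
Track C: -19, -30, -41, -52, -63, -74. Linear: a_n = -8 − 11·n.
Track A's pattern makes the blank 63.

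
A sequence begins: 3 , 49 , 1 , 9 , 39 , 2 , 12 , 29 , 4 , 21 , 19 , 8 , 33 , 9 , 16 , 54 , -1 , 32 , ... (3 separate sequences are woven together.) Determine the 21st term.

64

Taking every 3rd term gives 3 separate tracks.
Track A: 3, 9, 12, 21, 33, 54. A Fibonacci-like recurrence a_n = a_{n-1} + a_{n-2}.
Track B: 49, 39, 29, 19, 9, -1. Linear: a_n = 59 − 10·n.
Track C: 1, 2, 4, 8, 16, 32. Powers of 2.
Position 21 falls in track C as its term 7, giving 64.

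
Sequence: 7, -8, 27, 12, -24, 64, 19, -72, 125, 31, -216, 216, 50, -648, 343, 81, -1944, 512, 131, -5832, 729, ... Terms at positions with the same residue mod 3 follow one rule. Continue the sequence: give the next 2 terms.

Split by position mod 3: positions 1, 4, 7, … form one track, and each other residue class forms its own.
Track A: 7, 12, 19, 31, 50, 81, 131 — Fibonacci-style (each term is the sum of the two before it).
Track B: -8, -24, -72, -216, -648, -1944, -5832 — multiplying by 3 each time.
Track C: 27, 64, 125, 216, 343, 512, 729 — the cubes 3³, 4³, 5³, ….
Position 22 → track A, term 8 = 212.
Term 23 comes from track B (its 8th entry): -17496.

212, -17496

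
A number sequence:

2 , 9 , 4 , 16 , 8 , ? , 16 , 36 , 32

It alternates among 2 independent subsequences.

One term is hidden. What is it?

Split by position mod 2 into 2 tracks.
Subsequence A = 2, 4, 8, 16, 32: powers of 2.
Subsequence B = 9, 16, ?, 36: consecutive squares n² from n = 3.
So the missing entry in subsequence B is 25.

25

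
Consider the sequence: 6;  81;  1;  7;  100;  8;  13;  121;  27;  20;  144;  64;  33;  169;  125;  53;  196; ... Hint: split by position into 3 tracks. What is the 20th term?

Taking every 3rd term gives 3 separate tracks.
Stream A = 6, 7, 13, 20, 33, 53: each term equals the sum of the previous two.
Stream B = 81, 100, 121, 144, 169, 196: perfect squares starting at 9².
Stream C = 1, 8, 27, 64, 125: the cubes 1³, 2³, 3³, ….
Term 20 comes from stream B (its 7th entry): 225.

225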